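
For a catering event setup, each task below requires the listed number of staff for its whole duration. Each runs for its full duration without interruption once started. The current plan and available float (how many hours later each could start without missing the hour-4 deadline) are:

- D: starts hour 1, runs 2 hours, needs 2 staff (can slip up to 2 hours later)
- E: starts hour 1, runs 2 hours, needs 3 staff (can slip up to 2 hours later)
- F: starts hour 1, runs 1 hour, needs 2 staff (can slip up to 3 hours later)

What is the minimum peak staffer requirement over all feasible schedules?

Early-start (D@1, E@1, F@1) gives peak 7: h1:7  h2:5  h3:0  h4:0.
Shift E→3.
Schedule D@1, E@3, F@1: h1:4  h2:2  h3:3  h4:3 — peak 4.

4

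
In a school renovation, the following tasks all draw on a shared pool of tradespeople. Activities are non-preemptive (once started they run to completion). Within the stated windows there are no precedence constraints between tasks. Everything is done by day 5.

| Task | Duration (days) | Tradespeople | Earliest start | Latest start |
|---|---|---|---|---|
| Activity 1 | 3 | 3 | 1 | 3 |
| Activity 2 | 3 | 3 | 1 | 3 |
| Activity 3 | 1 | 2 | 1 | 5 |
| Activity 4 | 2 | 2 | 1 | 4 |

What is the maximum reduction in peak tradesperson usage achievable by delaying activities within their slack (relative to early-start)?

4

Early-start peak: d1:10  d2:8  d3:6  d4:0  d5:0 ⇒ 10.
Leveled (Activity 1@1, Activity 2@1, Activity 3@4, Activity 4@4): d1:6  d2:6  d3:6  d4:4  d5:2 ⇒ 6.
Reduction 10 − 6 = 4.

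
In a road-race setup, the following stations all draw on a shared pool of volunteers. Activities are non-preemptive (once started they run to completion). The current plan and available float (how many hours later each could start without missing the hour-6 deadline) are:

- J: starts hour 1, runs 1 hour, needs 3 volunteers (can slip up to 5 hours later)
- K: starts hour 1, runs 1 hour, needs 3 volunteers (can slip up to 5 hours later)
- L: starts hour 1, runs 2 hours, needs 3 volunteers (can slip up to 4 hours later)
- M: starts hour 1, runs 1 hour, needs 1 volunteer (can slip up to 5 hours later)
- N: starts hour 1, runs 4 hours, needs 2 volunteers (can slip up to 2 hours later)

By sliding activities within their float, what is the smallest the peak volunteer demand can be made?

5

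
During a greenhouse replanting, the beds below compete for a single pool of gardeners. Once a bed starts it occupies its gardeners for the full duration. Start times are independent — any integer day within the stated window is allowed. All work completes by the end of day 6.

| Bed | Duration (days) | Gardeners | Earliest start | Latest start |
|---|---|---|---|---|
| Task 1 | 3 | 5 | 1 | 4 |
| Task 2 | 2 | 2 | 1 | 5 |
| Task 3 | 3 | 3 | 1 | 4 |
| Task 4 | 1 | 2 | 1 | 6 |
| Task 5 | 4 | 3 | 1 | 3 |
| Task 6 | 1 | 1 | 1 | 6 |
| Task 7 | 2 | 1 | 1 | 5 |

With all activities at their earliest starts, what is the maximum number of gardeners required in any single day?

17

Early-start schedule: Task 1@1, Task 2@1, Task 3@1, Task 4@1, Task 5@1, Task 6@1, Task 7@1.
Load per day: day 1: 17, day 2: 14, day 3: 11, day 4: 3, day 5: 0, day 6: 0.
Peak is 17.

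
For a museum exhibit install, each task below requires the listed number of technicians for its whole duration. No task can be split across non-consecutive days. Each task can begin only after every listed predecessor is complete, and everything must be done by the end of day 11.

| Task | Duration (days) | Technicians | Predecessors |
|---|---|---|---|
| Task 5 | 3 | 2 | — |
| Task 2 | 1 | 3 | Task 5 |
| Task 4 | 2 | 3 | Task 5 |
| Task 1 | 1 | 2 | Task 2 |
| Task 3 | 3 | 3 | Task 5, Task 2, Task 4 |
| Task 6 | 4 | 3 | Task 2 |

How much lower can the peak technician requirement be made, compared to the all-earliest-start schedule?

Early-start peak: d1:2  d2:2  d3:2  d4:6  d5:8  d6:6  d7:6  d8:6  d9:0  d10:0  d11:0 ⇒ 8.
Leveled (Task 5@1, Task 2@4, Task 4@4, Task 1@5, Task 3@6, Task 6@6): d1:2  d2:2  d3:2  d4:6  d5:5  d6:6  d7:6  d8:6  d9:3  d10:0  d11:0 ⇒ 6.
Reduction 8 − 6 = 2.

2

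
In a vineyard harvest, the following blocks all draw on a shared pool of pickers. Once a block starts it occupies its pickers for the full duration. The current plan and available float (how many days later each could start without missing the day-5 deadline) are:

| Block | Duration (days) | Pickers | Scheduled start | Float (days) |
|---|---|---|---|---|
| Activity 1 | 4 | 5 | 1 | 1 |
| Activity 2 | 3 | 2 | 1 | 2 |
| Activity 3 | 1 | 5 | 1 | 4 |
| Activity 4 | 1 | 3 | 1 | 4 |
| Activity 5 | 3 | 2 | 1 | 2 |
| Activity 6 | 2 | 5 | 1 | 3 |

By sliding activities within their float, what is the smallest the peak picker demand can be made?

12

Early-start (Activity 1@1, Activity 2@1, Activity 3@1, Activity 4@1, Activity 5@1, Activity 6@1) gives peak 22: d1:22  d2:14  d3:9  d4:5  d5:0.
Shift Activity 4→2, Activity 5→2, Activity 6→4.
Schedule Activity 1@1, Activity 2@1, Activity 3@1, Activity 4@2, Activity 5@2, Activity 6@4: d1:12  d2:12  d3:9  d4:12  d5:5 — peak 12.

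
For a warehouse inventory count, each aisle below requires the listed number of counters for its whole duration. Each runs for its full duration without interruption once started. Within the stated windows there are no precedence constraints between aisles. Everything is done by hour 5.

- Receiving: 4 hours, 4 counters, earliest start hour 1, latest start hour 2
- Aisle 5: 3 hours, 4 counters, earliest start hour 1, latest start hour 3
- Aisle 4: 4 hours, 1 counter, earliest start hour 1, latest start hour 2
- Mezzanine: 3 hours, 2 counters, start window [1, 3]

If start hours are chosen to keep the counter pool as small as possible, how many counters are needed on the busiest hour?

Schedule Receiving@1, Aisle 5@1, Aisle 4@1, Mezzanine@1: h1:11  h2:11  h3:11  h4:5  h5:0 — peak 11.

11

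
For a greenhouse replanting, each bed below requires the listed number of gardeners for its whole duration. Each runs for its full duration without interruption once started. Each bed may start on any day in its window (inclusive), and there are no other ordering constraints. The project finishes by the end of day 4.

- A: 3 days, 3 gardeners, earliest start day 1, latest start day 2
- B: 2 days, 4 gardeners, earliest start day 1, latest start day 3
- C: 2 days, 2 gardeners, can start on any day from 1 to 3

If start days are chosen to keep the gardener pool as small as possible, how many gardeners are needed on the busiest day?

7

Early-start (A@1, B@1, C@1) gives peak 9: d1:9  d2:9  d3:3  d4:0.
Shift C→3.
Schedule A@1, B@1, C@3: d1:7  d2:7  d3:5  d4:2 — peak 7.
No arrangement of the 18 feasible schedules does better.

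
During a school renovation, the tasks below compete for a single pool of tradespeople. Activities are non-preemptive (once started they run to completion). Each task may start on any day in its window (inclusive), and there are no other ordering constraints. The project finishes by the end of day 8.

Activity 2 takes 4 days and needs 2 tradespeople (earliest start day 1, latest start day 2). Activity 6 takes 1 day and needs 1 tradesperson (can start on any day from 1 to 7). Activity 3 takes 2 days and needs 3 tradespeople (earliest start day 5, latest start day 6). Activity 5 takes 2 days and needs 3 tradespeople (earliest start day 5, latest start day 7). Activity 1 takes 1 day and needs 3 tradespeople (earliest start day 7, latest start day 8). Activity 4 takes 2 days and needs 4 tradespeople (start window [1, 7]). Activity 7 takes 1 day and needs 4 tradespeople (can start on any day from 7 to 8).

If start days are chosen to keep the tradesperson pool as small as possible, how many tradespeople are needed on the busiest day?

Early-start (Activity 2@1, Activity 6@1, Activity 3@5, Activity 5@5, Activity 1@7, Activity 4@1, Activity 7@7) gives peak 7: d1:7  d2:6  d3:2  d4:2  d5:6  d6:6  d7:7  d8:0.
Shift Activity 4→2, Activity 7→8.
Schedule Activity 2@1, Activity 6@1, Activity 3@5, Activity 5@5, Activity 1@7, Activity 4@2, Activity 7@8: d1:3  d2:6  d3:6  d4:2  d5:6  d6:6  d7:3  d8:4 — peak 6.

6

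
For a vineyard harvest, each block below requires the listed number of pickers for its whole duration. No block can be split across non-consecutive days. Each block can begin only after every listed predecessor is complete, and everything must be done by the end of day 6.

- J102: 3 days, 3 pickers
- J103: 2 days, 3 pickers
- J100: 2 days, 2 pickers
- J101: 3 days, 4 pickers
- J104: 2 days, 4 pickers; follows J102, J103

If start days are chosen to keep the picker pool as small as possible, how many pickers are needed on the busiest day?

8

Early-start (J102@1, J103@1, J100@1, J101@1, J104@4) gives peak 12: d1:12  d2:12  d3:7  d4:4  d5:4  d6:0.
Shift J101→3.
Schedule J102@1, J103@1, J100@1, J101@3, J104@4: d1:8  d2:8  d3:7  d4:8  d5:8  d6:0 — peak 8.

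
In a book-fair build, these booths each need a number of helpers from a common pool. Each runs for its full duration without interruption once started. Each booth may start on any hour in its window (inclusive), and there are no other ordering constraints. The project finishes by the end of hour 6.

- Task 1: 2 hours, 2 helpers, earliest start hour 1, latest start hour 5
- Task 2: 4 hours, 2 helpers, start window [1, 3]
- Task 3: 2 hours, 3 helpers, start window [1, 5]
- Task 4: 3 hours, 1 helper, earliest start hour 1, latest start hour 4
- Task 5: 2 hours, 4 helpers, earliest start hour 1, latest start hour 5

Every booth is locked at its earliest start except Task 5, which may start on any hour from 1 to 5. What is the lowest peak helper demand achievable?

8

Task 5@1: h1:12  h2:12  h3:3  h4:2  h5:0  h6:0 → peak 12
Task 5@2: h1:8  h2:12  h3:7  h4:2  h5:0  h6:0 → peak 12
Task 5@3: h1:8  h2:8  h3:7  h4:6  h5:0  h6:0 → peak 8
Task 5@4: h1:8  h2:8  h3:3  h4:6  h5:4  h6:0 → peak 8
Task 5@5: h1:8  h2:8  h3:3  h4:2  h5:4  h6:4 → peak 8
Best is Task 5@3, peak 8.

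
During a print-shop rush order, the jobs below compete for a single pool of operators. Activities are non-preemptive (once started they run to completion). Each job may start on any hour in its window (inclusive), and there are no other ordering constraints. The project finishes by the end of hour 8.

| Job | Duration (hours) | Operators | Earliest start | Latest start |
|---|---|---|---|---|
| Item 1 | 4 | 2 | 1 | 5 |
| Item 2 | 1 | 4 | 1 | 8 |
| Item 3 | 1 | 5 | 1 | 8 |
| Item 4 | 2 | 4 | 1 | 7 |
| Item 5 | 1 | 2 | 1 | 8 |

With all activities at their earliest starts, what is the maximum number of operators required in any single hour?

Early-start schedule: Item 1@1, Item 2@1, Item 3@1, Item 4@1, Item 5@1.
Load per hour: hour 1: 17, hour 2: 6, hour 3: 2, hour 4: 2, hour 5: 0, hour 6: 0, hour 7: 0, hour 8: 0.
Peak is 17.

17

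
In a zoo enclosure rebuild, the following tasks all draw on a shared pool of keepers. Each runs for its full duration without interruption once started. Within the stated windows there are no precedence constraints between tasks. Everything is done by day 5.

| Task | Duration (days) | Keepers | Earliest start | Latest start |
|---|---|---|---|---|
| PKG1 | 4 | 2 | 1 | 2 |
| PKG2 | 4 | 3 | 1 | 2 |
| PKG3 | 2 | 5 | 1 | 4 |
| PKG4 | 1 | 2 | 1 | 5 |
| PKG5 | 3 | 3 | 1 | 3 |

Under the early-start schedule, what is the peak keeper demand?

Early-start schedule: PKG1@1, PKG2@1, PKG3@1, PKG4@1, PKG5@1.
Load per day: day 1: 15, day 2: 13, day 3: 8, day 4: 5, day 5: 0.
Peak is 15.

15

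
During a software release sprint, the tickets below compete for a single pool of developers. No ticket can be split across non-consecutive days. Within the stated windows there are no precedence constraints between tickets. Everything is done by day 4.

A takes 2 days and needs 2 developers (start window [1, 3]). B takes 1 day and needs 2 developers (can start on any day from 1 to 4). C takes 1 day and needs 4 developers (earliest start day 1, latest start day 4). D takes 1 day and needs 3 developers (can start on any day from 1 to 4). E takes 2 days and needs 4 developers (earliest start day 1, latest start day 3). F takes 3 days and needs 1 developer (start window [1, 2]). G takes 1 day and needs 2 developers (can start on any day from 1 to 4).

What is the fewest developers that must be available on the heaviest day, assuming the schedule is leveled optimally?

Early-start (A@1, B@1, C@1, D@1, E@1, F@1, G@1) gives peak 18: d1:18  d2:7  d3:1  d4:0.
Shift C→2, E→3, F→2, G→3.
Schedule A@1, B@1, C@2, D@1, E@3, F@2, G@3: d1:7  d2:7  d3:7  d4:5 — peak 7.
Total developer-days = 26 over 4 days ⇒ peak ≥ ⌈26/4⌉ = 7, so 7 is optimal.

7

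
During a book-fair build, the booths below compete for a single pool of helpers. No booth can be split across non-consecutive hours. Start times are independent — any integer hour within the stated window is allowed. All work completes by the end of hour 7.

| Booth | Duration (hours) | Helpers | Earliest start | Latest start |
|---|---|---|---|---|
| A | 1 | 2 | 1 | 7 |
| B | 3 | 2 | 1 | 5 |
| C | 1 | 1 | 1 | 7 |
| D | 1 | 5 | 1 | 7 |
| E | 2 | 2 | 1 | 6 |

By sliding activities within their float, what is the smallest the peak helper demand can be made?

Early-start (A@1, B@1, C@1, D@1, E@1) gives peak 12: h1:12  h2:4  h3:2  h4:0  h5:0  h6:0  h7:0.
Shift D→4, E→2.
Schedule A@1, B@1, C@1, D@4, E@2: h1:5  h2:4  h3:4  h4:5  h5:0  h6:0  h7:0 — peak 5.

5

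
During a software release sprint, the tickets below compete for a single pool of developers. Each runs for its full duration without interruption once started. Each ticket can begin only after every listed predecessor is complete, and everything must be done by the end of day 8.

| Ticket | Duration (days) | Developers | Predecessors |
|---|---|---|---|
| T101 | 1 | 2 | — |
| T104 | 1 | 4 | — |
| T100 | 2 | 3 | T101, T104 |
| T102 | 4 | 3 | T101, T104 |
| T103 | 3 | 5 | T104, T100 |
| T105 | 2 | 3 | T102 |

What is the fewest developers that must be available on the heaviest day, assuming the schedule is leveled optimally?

8

Schedule T101@1, T104@1, T100@2, T102@2, T103@4, T105@6: d1:6  d2:6  d3:6  d4:8  d5:8  d6:8  d7:3  d8:0 — peak 8.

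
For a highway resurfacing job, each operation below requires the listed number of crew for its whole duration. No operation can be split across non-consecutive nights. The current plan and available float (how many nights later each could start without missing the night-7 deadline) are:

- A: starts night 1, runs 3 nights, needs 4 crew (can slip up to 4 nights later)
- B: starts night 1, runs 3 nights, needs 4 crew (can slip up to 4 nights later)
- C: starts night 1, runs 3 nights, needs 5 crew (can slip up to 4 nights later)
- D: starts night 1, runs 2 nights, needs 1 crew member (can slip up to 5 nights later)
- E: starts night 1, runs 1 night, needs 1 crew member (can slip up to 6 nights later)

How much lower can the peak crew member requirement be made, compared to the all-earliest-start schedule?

7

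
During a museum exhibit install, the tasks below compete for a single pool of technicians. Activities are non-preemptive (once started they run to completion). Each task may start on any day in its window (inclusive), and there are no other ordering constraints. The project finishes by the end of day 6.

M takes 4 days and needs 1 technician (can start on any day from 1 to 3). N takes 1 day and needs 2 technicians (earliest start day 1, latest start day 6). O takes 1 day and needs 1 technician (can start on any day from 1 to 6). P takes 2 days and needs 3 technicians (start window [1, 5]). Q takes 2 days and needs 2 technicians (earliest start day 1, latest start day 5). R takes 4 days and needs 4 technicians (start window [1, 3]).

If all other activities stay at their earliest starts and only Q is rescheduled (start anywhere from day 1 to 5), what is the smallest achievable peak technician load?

11

Q@1: d1:13  d2:10  d3:5  d4:5  d5:0  d6:0 → peak 13
Q@2: d1:11  d2:10  d3:7  d4:5  d5:0  d6:0 → peak 11
Q@3: d1:11  d2:8  d3:7  d4:7  d5:0  d6:0 → peak 11
Q@4: d1:11  d2:8  d3:5  d4:7  d5:2  d6:0 → peak 11
Q@5: d1:11  d2:8  d3:5  d4:5  d5:2  d6:2 → peak 11
Best is Q@2, peak 11.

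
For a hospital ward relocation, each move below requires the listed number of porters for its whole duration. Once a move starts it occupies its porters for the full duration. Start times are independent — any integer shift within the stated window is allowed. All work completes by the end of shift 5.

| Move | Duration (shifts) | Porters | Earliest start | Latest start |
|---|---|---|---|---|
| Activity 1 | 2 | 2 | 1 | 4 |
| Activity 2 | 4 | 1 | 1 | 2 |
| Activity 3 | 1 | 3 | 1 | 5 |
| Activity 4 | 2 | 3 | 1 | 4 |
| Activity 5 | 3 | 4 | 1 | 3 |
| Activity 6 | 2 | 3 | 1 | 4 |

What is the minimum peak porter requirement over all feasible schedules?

Early-start (Activity 1@1, Activity 2@1, Activity 3@1, Activity 4@1, Activity 5@1, Activity 6@1) gives peak 16: s1:16  s2:13  s3:5  s4:1  s5:0.
Shift Activity 1→2, Activity 2→2, Activity 4→4, Activity 6→4.
Schedule Activity 1@2, Activity 2@2, Activity 3@1, Activity 4@4, Activity 5@1, Activity 6@4: s1:7  s2:7  s3:7  s4:7  s5:7 — peak 7.
Total porter-shifts = 35 over 5 shifts ⇒ peak ≥ ⌈35/5⌉ = 7, so 7 is optimal.

7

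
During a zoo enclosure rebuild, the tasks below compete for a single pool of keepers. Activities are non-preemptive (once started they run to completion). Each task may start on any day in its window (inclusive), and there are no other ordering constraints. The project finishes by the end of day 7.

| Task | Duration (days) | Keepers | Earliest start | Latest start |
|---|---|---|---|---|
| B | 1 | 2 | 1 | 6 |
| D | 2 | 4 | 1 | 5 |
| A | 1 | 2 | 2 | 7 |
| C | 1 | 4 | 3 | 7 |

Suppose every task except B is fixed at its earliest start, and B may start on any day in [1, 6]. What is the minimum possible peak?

6

B@1: d1:6  d2:6  d3:4  d4:0  d5:0  d6:0  d7:0 → peak 6
B@2: d1:4  d2:8  d3:4  d4:0  d5:0  d6:0  d7:0 → peak 8
B@3: d1:4  d2:6  d3:6  d4:0  d5:0  d6:0  d7:0 → peak 6
B@4: d1:4  d2:6  d3:4  d4:2  d5:0  d6:0  d7:0 → peak 6
B@5: d1:4  d2:6  d3:4  d4:0  d5:2  d6:0  d7:0 → peak 6
B@6: d1:4  d2:6  d3:4  d4:0  d5:0  d6:2  d7:0 → peak 6
Best is B@1, peak 6.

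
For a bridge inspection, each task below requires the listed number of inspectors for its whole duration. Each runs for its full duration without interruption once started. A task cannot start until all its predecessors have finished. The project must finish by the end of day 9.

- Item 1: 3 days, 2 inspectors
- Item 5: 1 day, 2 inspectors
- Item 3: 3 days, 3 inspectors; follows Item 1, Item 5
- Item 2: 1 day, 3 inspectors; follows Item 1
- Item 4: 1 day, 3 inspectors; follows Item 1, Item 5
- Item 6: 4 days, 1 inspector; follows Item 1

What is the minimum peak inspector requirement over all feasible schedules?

4

Early-start (Item 1@1, Item 5@1, Item 3@4, Item 2@4, Item 4@4, Item 6@4) gives peak 10: d1:4  d2:2  d3:2  d4:10  d5:4  d6:4  d7:1  d8:0  d9:0.
Shift Item 2→7, Item 4→8.
Schedule Item 1@1, Item 5@1, Item 3@4, Item 2@7, Item 4@8, Item 6@4: d1:4  d2:2  d3:2  d4:4  d5:4  d6:4  d7:4  d8:3  d9:0 — peak 4.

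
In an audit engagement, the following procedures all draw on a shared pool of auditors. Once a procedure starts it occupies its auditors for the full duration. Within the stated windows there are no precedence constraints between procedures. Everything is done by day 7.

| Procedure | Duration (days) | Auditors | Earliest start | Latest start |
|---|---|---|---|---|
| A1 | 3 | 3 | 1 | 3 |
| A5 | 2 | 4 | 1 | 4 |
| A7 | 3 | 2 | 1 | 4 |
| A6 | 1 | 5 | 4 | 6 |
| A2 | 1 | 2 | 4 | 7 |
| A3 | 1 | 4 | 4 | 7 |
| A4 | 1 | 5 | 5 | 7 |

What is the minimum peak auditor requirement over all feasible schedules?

Early-start (A1@1, A5@1, A7@1, A6@4, A2@4, A3@4, A4@5) gives peak 11: d1:9  d2:9  d3:5  d4:11  d5:5  d6:0  d7:0.
Shift A7→3, A2→5, A3→6, A4→7.
Schedule A1@1, A5@1, A7@3, A6@4, A2@5, A3@6, A4@7: d1:7  d2:7  d3:5  d4:7  d5:4  d6:4  d7:5 — peak 7.

7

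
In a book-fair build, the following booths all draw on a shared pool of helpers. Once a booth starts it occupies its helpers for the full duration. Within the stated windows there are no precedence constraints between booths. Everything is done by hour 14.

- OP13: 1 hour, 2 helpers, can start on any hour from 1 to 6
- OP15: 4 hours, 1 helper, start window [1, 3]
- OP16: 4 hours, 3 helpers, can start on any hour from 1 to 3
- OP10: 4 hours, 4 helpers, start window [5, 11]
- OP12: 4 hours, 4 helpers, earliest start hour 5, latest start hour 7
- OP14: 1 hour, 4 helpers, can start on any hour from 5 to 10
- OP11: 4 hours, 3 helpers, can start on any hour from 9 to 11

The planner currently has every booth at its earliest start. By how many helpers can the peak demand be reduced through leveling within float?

Early-start peak: h1:6  h2:4  h3:4  h4:4  h5:12  h6:8  h7:8  h8:8  h9:3  h10:3  h11:3  h12:3  h13:0  h14:0 ⇒ 12.
Leveled (OP13@1, OP15@1, OP16@1, OP10@10, OP12@5, OP14@9, OP11@9): h1:6  h2:4  h3:4  h4:4  h5:4  h6:4  h7:4  h8:4  h9:7  h10:7  h11:7  h12:7  h13:4  h14:0 ⇒ 7.
Reduction 12 − 7 = 5.

5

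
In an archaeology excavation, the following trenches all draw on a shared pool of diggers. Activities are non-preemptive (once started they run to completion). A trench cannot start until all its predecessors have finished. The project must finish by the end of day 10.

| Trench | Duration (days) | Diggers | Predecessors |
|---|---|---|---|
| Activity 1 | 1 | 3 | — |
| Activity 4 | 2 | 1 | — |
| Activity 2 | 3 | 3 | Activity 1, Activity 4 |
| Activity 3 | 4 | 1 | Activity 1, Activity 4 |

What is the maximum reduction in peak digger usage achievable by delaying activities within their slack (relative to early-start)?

1

Early-start peak: d1:4  d2:1  d3:4  d4:4  d5:4  d6:1  d7:0  d8:0  d9:0  d10:0 ⇒ 4.
Leveled (Activity 1@1, Activity 4@2, Activity 2@4, Activity 3@7): d1:3  d2:1  d3:1  d4:3  d5:3  d6:3  d7:1  d8:1  d9:1  d10:1 ⇒ 3.
Reduction 4 − 3 = 1.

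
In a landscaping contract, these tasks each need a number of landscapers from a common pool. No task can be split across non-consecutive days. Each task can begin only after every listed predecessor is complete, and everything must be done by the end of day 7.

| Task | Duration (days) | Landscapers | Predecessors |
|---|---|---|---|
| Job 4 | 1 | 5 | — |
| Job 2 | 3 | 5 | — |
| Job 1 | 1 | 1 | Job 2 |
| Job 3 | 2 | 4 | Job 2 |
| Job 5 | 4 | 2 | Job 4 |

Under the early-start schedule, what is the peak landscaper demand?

Early-start schedule: Job 4@1, Job 2@1, Job 1@4, Job 3@4, Job 5@2.
Load per day: day 1: 10, day 2: 7, day 3: 7, day 4: 7, day 5: 6, day 6: 0, day 7: 0.
Peak is 10.

10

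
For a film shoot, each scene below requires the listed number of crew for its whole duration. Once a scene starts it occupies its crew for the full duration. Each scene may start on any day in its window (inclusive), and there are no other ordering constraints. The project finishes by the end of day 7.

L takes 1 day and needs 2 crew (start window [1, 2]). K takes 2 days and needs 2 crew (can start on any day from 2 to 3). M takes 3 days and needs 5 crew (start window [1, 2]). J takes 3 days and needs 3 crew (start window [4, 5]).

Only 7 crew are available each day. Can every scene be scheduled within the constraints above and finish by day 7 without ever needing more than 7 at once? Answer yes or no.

yes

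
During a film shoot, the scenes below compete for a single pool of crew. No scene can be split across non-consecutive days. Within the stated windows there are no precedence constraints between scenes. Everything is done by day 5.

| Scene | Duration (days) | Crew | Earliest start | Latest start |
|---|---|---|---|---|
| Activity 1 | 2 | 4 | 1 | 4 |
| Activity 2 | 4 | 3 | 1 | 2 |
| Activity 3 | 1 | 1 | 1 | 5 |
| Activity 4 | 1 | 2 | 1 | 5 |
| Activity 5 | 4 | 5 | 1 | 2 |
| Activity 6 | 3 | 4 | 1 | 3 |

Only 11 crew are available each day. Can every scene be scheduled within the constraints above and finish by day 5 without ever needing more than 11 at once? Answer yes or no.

no

The minimum achievable peak is 12; 11 < 12, so no feasible schedule stays within the cap.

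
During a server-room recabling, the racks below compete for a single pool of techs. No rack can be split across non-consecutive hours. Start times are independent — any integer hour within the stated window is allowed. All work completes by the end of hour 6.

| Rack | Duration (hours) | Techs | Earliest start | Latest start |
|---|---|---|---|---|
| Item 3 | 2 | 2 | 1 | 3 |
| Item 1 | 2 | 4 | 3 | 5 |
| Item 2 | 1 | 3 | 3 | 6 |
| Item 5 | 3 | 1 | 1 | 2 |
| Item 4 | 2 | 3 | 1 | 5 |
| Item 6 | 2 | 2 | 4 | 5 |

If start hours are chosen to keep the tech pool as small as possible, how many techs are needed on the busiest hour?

6

Early-start (Item 3@1, Item 1@3, Item 2@3, Item 5@1, Item 4@1, Item 6@4) gives peak 8: h1:6  h2:6  h3:8  h4:6  h5:2  h6:0.
Shift Item 2→5.
Schedule Item 3@1, Item 1@3, Item 2@5, Item 5@1, Item 4@1, Item 6@4: h1:6  h2:6  h3:5  h4:6  h5:5  h6:0 — peak 6.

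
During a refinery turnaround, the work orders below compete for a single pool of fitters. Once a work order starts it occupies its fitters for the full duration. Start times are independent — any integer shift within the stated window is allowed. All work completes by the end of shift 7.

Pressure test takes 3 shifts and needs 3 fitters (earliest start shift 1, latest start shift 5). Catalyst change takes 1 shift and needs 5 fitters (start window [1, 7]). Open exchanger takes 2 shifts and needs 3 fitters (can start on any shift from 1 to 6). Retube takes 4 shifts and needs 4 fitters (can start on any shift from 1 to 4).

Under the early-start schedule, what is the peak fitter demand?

Early-start schedule: Pressure test@1, Catalyst change@1, Open exchanger@1, Retube@1.
Load per shift: shift 1: 15, shift 2: 10, shift 3: 7, shift 4: 4, shift 5: 0, shift 6: 0, shift 7: 0.
Peak is 15.

15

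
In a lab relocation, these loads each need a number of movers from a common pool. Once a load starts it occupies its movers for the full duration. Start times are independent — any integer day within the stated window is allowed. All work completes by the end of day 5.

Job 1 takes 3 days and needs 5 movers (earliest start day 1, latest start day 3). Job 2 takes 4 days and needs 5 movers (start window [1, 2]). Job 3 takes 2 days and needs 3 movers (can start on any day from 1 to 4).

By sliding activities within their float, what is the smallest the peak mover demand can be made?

10

Early-start (Job 1@1, Job 2@1, Job 3@1) gives peak 13: d1:13  d2:13  d3:10  d4:5  d5:0.
Shift Job 3→4.
Schedule Job 1@1, Job 2@1, Job 3@4: d1:10  d2:10  d3:10  d4:8  d5:3 — peak 10.
No arrangement of the 24 feasible schedules does better.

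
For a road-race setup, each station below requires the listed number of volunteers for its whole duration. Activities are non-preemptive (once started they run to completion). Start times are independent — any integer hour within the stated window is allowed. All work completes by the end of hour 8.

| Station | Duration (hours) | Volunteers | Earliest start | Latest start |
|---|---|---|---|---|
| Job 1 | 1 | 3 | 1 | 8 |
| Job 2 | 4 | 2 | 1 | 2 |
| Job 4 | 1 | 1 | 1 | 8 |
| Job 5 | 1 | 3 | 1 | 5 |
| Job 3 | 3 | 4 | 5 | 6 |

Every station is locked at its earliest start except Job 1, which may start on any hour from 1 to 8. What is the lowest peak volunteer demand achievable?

6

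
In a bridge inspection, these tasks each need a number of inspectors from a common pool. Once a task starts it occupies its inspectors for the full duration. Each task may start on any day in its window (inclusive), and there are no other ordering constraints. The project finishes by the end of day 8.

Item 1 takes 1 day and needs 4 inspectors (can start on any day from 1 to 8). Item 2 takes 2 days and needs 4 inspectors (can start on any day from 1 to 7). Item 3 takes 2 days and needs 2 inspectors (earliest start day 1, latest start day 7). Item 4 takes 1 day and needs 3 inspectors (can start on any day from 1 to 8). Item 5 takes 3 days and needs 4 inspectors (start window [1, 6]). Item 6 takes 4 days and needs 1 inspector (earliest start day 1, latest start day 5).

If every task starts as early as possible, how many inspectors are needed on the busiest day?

Early-start schedule: Item 1@1, Item 2@1, Item 3@1, Item 4@1, Item 5@1, Item 6@1.
Load per day: day 1: 18, day 2: 11, day 3: 5, day 4: 1, day 5: 0, day 6: 0, day 7: 0, day 8: 0.
Peak is 18.

18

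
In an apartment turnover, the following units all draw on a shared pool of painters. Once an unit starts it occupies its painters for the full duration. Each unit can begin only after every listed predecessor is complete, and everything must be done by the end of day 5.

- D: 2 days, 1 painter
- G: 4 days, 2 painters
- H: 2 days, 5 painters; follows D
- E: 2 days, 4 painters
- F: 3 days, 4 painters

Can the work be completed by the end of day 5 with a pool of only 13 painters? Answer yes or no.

Schedule D@1, G@1, H@3, E@1, F@1: d1:11  d2:11  d3:11  d4:7  d5:0 — peak 11 ≤ 13.

yes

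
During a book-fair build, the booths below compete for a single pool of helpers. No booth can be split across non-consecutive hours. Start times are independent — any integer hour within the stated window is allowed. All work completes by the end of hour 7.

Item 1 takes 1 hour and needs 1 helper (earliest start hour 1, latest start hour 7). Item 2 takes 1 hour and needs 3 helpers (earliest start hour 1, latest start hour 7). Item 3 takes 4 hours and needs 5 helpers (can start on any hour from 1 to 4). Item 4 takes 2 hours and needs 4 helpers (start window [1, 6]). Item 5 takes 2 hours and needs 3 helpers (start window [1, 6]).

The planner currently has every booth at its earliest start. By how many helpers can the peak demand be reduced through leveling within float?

Early-start peak: h1:16  h2:12  h3:5  h4:5  h5:0  h6:0  h7:0 ⇒ 16.
Leveled (Item 1@1, Item 2@1, Item 3@2, Item 4@6, Item 5@6): h1:4  h2:5  h3:5  h4:5  h5:5  h6:7  h7:7 ⇒ 7.
Reduction 16 − 7 = 9.

9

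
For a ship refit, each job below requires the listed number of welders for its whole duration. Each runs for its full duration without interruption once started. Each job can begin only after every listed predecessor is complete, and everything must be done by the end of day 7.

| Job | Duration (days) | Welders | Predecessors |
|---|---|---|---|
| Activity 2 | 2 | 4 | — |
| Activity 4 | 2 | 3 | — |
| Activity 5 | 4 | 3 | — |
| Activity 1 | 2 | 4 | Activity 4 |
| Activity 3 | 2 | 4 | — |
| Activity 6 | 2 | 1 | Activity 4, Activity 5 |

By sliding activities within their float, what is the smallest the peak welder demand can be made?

Early-start (Activity 2@1, Activity 4@1, Activity 5@1, Activity 1@3, Activity 3@1, Activity 6@5) gives peak 14: d1:14  d2:14  d3:7  d4:7  d5:1  d6:1  d7:0.
Shift Activity 4→3, Activity 1→5, Activity 3→5.
Schedule Activity 2@1, Activity 4@3, Activity 5@1, Activity 1@5, Activity 3@5, Activity 6@5: d1:7  d2:7  d3:6  d4:6  d5:9  d6:9  d7:0 — peak 9.

9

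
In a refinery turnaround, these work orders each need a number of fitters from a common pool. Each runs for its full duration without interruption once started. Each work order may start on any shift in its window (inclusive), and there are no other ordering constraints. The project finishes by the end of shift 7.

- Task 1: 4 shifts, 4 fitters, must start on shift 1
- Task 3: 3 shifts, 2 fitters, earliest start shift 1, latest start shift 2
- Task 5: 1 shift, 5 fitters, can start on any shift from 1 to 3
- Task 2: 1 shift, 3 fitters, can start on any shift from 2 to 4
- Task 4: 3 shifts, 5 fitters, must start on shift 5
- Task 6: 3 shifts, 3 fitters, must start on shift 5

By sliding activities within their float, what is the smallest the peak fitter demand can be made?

9

Early-start (Task 1@1, Task 3@1, Task 5@1, Task 2@2, Task 4@5, Task 6@5) gives peak 11: s1:11  s2:9  s3:6  s4:4  s5:8  s6:8  s7:8.
Shift Task 3→2.
Schedule Task 1@1, Task 3@2, Task 5@1, Task 2@2, Task 4@5, Task 6@5: s1:9  s2:9  s3:6  s4:6  s5:8  s6:8  s7:8 — peak 9.
No arrangement of the 18 feasible schedules does better.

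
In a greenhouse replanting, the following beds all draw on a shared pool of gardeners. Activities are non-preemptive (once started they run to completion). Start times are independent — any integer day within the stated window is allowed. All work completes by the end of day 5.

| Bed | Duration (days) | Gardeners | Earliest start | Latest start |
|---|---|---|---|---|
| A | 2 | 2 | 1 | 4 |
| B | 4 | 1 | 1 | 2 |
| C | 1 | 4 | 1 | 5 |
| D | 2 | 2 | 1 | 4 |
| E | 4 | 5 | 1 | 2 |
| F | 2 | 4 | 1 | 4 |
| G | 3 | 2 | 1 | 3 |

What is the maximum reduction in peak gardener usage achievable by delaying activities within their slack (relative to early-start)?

Early-start peak: d1:20  d2:16  d3:8  d4:6  d5:0 ⇒ 20.
Leveled (A@1, B@1, C@1, D@1, E@2, F@3, G@1): d1:11  d2:12  d3:12  d4:10  d5:5 ⇒ 12.
Reduction 20 − 12 = 8.

8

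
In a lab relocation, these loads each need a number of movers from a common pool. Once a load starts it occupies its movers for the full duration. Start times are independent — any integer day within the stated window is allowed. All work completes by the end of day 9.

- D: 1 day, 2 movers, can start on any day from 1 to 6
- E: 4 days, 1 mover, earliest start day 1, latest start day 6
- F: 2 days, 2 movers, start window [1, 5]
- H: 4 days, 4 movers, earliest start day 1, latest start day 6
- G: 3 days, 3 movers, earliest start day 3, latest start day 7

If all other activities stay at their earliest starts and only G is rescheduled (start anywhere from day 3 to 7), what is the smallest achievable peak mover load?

9

G@3: d1:9  d2:7  d3:8  d4:8  d5:3  d6:0  d7:0  d8:0  d9:0 → peak 9
G@4: d1:9  d2:7  d3:5  d4:8  d5:3  d6:3  d7:0  d8:0  d9:0 → peak 9
G@5: d1:9  d2:7  d3:5  d4:5  d5:3  d6:3  d7:3  d8:0  d9:0 → peak 9
G@6: d1:9  d2:7  d3:5  d4:5  d5:0  d6:3  d7:3  d8:3  d9:0 → peak 9
G@7: d1:9  d2:7  d3:5  d4:5  d5:0  d6:0  d7:3  d8:3  d9:3 → peak 9
Best is G@3, peak 9.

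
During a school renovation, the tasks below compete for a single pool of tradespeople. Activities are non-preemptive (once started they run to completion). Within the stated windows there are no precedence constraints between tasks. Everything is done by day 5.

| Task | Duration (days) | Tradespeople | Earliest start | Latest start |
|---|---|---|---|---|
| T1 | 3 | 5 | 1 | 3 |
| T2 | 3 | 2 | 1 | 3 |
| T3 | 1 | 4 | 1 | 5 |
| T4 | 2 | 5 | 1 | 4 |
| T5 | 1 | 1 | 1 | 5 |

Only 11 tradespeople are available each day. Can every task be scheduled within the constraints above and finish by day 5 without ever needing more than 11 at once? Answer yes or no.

yes

Schedule T1@1, T2@1, T3@4, T4@4, T5@1: d1:8  d2:7  d3:7  d4:9  d5:5 — peak 9 ≤ 11.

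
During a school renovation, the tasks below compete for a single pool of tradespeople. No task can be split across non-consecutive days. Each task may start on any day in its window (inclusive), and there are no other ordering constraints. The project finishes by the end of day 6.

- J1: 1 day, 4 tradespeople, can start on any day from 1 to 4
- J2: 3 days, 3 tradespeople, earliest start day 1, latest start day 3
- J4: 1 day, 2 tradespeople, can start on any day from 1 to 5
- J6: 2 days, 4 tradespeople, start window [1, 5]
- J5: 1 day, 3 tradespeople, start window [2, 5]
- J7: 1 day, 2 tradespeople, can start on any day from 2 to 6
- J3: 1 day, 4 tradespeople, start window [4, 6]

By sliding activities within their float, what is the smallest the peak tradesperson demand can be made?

7

Early-start (J1@1, J2@1, J4@1, J6@1, J5@2, J7@2, J3@4) gives peak 13: d1:13  d2:12  d3:3  d4:4  d5:0  d6:0.
Shift J4→2, J6→3, J5→4, J3→5.
Schedule J1@1, J2@1, J4@2, J6@3, J5@4, J7@2, J3@5: d1:7  d2:7  d3:7  d4:7  d5:4  d6:0 — peak 7.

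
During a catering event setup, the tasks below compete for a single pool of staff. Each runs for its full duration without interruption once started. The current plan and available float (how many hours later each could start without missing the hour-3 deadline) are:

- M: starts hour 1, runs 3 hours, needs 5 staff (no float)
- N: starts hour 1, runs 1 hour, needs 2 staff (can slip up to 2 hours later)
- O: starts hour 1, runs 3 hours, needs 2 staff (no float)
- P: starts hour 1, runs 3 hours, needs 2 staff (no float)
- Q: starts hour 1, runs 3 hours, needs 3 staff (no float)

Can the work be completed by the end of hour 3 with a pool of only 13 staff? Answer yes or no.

The minimum achievable peak is 14; 13 < 14, so no feasible schedule stays within the cap.

no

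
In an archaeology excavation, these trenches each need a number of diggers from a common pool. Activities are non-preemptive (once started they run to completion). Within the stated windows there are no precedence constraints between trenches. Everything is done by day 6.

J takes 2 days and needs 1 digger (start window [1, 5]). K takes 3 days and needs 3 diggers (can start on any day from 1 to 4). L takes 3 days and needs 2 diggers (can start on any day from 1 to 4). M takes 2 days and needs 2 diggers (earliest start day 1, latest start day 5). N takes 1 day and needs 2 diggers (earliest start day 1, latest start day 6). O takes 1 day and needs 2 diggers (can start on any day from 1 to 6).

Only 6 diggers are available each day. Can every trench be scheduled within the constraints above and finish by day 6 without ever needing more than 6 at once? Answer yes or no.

Schedule J@1, K@1, L@3, M@4, N@6, O@6: d1:4  d2:4  d3:5  d4:4  d5:4  d6:4 — peak 5 ≤ 6.

yes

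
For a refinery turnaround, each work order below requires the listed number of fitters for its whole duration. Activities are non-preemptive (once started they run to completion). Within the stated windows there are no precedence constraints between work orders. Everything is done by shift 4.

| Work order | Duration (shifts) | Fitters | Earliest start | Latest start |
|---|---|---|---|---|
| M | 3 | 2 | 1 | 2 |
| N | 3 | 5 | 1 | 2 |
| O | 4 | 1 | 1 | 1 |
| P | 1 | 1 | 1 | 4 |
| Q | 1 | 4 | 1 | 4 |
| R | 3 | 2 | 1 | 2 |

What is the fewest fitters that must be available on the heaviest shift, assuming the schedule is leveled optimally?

10

Early-start (M@1, N@1, O@1, P@1, Q@1, R@1) gives peak 15: s1:15  s2:10  s3:10  s4:1.
Shift Q→4, R→2.
Schedule M@1, N@1, O@1, P@1, Q@4, R@2: s1:9  s2:10  s3:10  s4:7 — peak 10.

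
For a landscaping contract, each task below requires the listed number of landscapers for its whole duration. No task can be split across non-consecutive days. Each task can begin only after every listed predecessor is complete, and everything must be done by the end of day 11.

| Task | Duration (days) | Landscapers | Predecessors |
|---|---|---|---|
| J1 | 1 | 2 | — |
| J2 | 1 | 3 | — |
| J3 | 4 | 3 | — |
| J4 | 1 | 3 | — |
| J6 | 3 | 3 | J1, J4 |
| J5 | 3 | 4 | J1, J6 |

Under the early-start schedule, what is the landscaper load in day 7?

4

At early start, day 7 has: J5.
Demand: 4 = 4.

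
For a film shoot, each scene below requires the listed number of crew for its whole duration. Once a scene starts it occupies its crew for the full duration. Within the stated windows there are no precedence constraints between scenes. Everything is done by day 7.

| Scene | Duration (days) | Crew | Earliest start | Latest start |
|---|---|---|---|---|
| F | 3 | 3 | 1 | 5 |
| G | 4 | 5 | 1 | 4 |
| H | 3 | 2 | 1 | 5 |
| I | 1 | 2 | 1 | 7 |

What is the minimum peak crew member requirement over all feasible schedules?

7

Early-start (F@1, G@1, H@1, I@1) gives peak 12: d1:12  d2:10  d3:10  d4:5  d5:0  d6:0  d7:0.
Shift G→4.
Schedule F@1, G@4, H@1, I@1: d1:7  d2:5  d3:5  d4:5  d5:5  d6:5  d7:5 — peak 7.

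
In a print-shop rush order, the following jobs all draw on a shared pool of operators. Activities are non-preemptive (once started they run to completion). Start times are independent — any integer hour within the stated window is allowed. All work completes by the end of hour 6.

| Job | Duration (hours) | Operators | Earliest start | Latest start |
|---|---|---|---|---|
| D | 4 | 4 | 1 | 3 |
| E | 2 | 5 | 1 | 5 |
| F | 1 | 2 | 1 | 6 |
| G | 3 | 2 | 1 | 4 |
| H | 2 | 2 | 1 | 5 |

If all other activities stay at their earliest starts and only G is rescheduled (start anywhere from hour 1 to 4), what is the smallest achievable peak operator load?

G@1: h1:15  h2:13  h3:6  h4:4  h5:0  h6:0 → peak 15
G@2: h1:13  h2:13  h3:6  h4:6  h5:0  h6:0 → peak 13
G@3: h1:13  h2:11  h3:6  h4:6  h5:2  h6:0 → peak 13
G@4: h1:13  h2:11  h3:4  h4:6  h5:2  h6:2 → peak 13
Best is G@2, peak 13.

13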